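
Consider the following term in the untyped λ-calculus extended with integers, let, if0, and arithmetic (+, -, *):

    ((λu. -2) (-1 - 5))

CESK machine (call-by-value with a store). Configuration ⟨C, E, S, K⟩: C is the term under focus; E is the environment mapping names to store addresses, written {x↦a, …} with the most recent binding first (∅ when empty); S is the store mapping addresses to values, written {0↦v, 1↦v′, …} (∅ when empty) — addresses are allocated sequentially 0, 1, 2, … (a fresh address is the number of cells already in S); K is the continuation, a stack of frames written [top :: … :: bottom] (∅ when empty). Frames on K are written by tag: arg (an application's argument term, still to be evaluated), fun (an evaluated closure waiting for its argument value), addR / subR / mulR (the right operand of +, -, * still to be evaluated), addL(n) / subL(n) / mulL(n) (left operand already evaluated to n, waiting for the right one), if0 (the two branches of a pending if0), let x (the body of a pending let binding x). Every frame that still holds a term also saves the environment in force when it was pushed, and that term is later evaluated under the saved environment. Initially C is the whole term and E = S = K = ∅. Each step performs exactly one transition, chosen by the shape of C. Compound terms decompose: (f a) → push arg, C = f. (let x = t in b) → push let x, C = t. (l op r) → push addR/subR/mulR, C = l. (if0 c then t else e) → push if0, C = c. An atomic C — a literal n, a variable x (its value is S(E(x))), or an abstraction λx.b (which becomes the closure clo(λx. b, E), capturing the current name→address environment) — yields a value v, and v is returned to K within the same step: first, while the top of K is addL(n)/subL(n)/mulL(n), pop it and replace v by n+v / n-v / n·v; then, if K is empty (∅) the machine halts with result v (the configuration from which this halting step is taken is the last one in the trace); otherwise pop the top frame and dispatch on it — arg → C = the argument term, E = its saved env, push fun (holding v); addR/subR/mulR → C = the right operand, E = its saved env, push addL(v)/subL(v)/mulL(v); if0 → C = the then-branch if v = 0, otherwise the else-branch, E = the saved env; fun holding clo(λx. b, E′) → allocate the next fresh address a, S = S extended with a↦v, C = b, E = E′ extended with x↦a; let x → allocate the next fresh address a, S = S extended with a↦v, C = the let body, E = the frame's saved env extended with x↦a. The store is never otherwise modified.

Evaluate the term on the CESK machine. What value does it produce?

step 0: ⟨C=((λu. -2) (-1 - 5)); E=∅; S=∅; K=∅⟩
step 1: ⟨C=(λu. -2); E=∅; S=∅; K=[arg]⟩
step 2: ⟨C=(-1 - 5); E=∅; S=∅; K=[fun]⟩
step 3: ⟨C=-1; E=∅; S=∅; K=[subR :: fun]⟩
step 4: ⟨C=5; E=∅; S=∅; K=[subL(-1) :: fun]⟩
step 5: ⟨C=-2; E={u↦0}; S={0↦-6}; K=∅⟩
→ final value -2

Answer: -2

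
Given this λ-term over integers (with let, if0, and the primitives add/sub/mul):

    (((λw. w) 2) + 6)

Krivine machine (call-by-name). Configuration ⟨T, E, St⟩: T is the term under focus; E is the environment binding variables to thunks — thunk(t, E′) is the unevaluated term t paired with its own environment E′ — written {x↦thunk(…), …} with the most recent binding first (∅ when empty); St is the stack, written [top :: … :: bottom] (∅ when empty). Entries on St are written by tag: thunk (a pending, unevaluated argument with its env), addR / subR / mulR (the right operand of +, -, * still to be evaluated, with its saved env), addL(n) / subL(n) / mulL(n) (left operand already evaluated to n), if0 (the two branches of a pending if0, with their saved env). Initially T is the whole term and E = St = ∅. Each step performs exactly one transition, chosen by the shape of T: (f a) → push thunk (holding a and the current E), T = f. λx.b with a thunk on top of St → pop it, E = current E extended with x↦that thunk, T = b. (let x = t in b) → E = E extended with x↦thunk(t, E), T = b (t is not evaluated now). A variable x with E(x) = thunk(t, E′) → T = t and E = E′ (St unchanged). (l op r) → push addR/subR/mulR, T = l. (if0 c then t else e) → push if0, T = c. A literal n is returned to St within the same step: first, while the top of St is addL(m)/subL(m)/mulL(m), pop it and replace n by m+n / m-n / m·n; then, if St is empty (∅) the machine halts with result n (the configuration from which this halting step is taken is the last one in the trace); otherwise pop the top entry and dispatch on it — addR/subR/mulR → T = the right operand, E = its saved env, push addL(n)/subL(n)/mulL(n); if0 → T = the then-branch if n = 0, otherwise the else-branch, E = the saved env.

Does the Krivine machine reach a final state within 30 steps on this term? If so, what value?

Answer: 8

Derivation:
0. [T=(((λw. w) 2) + 6) | E=∅ | St=∅]
1. [T=((λw. w) 2) | E=∅ | St=[addR]]
2. [T=(λw. w) | E=∅ | St=[thunk :: addR]]
3. [T=w | E={w↦thunk(2, ∅)} | St=[addR]]
4. [T=2 | E=∅ | St=[addR]]
5. [T=6 | E=∅ | St=[addL(2)]]
→ final value 8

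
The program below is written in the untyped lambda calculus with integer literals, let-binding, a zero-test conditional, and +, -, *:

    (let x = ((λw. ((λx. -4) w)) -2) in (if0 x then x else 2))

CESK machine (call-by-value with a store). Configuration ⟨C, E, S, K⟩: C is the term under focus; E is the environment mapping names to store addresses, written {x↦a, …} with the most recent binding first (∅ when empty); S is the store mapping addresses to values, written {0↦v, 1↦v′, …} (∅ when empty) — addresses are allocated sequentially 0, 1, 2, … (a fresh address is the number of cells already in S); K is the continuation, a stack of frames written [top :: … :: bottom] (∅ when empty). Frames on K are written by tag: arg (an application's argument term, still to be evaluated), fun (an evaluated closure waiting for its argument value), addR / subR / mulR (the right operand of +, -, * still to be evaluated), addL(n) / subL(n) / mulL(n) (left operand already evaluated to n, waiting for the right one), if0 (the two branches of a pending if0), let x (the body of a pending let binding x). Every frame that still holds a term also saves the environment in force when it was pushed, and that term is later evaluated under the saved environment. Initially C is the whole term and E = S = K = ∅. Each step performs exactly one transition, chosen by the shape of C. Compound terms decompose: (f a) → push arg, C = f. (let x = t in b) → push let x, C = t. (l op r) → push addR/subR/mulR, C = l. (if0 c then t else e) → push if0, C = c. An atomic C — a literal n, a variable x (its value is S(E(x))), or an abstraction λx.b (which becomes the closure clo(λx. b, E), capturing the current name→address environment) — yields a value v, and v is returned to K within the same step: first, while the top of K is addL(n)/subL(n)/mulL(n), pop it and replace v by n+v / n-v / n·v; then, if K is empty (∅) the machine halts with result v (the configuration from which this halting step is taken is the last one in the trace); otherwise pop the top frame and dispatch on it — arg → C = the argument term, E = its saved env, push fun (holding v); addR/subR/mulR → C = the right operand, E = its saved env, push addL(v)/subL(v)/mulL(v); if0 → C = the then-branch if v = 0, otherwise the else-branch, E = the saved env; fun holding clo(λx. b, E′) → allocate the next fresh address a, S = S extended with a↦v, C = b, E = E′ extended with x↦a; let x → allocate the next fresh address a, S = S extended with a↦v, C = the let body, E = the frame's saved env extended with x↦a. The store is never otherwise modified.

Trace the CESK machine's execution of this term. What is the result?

t=0: [C=(let x = ((λw. ((λx. -4) w)) -2) in (if0 x then x else 2)) | E=∅ | S=∅ | K=∅]
t=1: [C=((λw. ((λx. -4) w)) -2) | E=∅ | S=∅ | K=[let x]]
t=2: [C=(λw. ((λx. -4) w)) | E=∅ | S=∅ | K=[arg :: let x]]
t=3: [C=-2 | E=∅ | S=∅ | K=[fun :: let x]]
t=4: [C=((λx. -4) w) | E={w↦0} | S={0↦-2} | K=[let x]]
t=5: [C=(λx. -4) | E={w↦0} | S={0↦-2} | K=[arg :: let x]]
t=6: [C=w | E={w↦0} | S={0↦-2} | K=[fun :: let x]]
t=7: [C=-4 | E={x↦1, w↦0} | S={0↦-2, 1↦-2} | K=[let x]]
t=8: [C=(if0 x then x else 2) | E={x↦2} | S={0↦-2, 1↦-2, 2↦-4} | K=∅]
t=9: [C=x | E={x↦2} | S={0↦-2, 1↦-2, 2↦-4} | K=[if0]]
t=10: [C=2 | E={x↦2} | S={0↦-2, 1↦-2, 2↦-4} | K=∅]
→ final value 2

Answer: 2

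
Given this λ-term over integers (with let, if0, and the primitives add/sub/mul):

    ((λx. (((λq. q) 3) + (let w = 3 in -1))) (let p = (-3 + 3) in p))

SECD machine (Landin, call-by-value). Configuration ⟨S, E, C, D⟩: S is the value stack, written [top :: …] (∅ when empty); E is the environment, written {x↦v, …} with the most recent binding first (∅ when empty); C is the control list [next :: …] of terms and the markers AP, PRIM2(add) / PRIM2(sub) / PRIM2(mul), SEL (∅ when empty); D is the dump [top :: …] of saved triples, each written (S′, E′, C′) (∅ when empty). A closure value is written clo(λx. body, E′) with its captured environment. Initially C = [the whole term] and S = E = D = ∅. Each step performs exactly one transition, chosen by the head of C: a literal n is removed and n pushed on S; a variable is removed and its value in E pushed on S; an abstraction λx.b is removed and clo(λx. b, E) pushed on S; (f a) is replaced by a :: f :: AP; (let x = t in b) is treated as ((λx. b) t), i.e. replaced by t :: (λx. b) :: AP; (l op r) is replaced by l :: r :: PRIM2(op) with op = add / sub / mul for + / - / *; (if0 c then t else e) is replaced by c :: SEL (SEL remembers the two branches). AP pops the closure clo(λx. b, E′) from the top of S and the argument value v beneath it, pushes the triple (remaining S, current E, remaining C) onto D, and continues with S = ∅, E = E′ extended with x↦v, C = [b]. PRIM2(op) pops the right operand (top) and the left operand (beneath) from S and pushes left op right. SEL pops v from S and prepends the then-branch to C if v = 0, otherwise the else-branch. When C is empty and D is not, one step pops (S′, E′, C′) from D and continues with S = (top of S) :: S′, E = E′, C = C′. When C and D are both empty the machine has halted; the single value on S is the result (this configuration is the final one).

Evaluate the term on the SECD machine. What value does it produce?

Answer: 2

Derivation:
0. ⟨S=∅; E=∅; C=[((λx. (((λq. q) 3) + (let w = 3 in -1))) (let p = (-3 + 3) in p))]; D=∅⟩
1. ⟨S=∅; E=∅; C=[(let p = (-3 + 3) in p) :: (λx. (((λq. q) 3) + (let w = 3 in -1))) :: AP]; D=∅⟩
2. ⟨S=∅; E=∅; C=[(-3 + 3) :: (λp. p) :: AP :: (λx. (((λq. q) 3) + (let w = 3 in -1))) :: AP]; D=∅⟩
3. ⟨S=∅; E=∅; C=[-3 :: 3 :: PRIM2(add) :: (λp. p) :: AP :: (λx. (((λq. q) 3) + (let w = 3 in -1))) :: AP]; D=∅⟩
4. ⟨S=[-3]; E=∅; C=[3 :: PRIM2(add) :: (λp. p) :: AP :: (λx. (((λq. q) 3) + (let w = 3 in -1))) :: AP]; D=∅⟩
5. ⟨S=[3 :: -3]; E=∅; C=[PRIM2(add) :: (λp. p) :: AP :: (λx. (((λq. q) 3) + (let w = 3 in -1))) :: AP]; D=∅⟩
6. ⟨S=[0]; E=∅; C=[(λp. p) :: AP :: (λx. (((λq. q) 3) + (let w = 3 in -1))) :: AP]; D=∅⟩
7. ⟨S=[clo(λp. p, ∅) :: 0]; E=∅; C=[AP :: (λx. (((λq. q) 3) + (let w = 3 in -1))) :: AP]; D=∅⟩
8. ⟨S=∅; E={p↦0}; C=[p]; D=[(∅, ∅, [(λx. (((λq. q) 3) + (let w = 3 in -1))) :: AP])]⟩
9. ⟨S=[0]; E={p↦0}; C=∅; D=[(∅, ∅, [(λx. (((λq. q) 3) + (let w = 3 in -1))) :: AP])]⟩
10. ⟨S=[0]; E=∅; C=[(λx. (((λq. q) 3) + (let w = 3 in -1))) :: AP]; D=∅⟩
11. ⟨S=[clo(λx. (((λq. q) 3) + (let w = 3 in -1)), ∅) :: 0]; E=∅; C=[AP]; D=∅⟩
12. ⟨S=∅; E={x↦0}; C=[(((λq. q) 3) + (let w = 3 in -1))]; D=[(∅, ∅, ∅)]⟩
13. ⟨S=∅; E={x↦0}; C=[((λq. q) 3) :: (let w = 3 in -1) :: PRIM2(add)]; D=[(∅, ∅, ∅)]⟩
14. ⟨S=∅; E={x↦0}; C=[3 :: (λq. q) :: AP :: (let w = 3 in -1) :: PRIM2(add)]; D=[(∅, ∅, ∅)]⟩
15. ⟨S=[3]; E={x↦0}; C=[(λq. q) :: AP :: (let w = 3 in -1) :: PRIM2(add)]; D=[(∅, ∅, ∅)]⟩
16. ⟨S=[clo(λq. q, {x↦0}) :: 3]; E={x↦0}; C=[AP :: (let w = 3 in -1) :: PRIM2(add)]; D=[(∅, ∅, ∅)]⟩
17. ⟨S=∅; E={q↦3, x↦0}; C=[q]; D=[(∅, {x↦0}, [(let w = 3 in -1) :: PRIM2(add)]) :: (∅, ∅, ∅)]⟩
18. ⟨S=[3]; E={q↦3, x↦0}; C=∅; D=[(∅, {x↦0}, [(let w = 3 in -1) :: PRIM2(add)]) :: (∅, ∅, ∅)]⟩
19. ⟨S=[3]; E={x↦0}; C=[(let w = 3 in -1) :: PRIM2(add)]; D=[(∅, ∅, ∅)]⟩
20. ⟨S=[3]; E={x↦0}; C=[3 :: (λw. -1) :: AP :: PRIM2(add)]; D=[(∅, ∅, ∅)]⟩
21. ⟨S=[3 :: 3]; E={x↦0}; C=[(λw. -1) :: AP :: PRIM2(add)]; D=[(∅, ∅, ∅)]⟩
22. ⟨S=[clo(λw. -1, {x↦0}) :: 3 :: 3]; E={x↦0}; C=[AP :: PRIM2(add)]; D=[(∅, ∅, ∅)]⟩
23. ⟨S=∅; E={w↦3, x↦0}; C=[-1]; D=[([3], {x↦0}, [PRIM2(add)]) :: (∅, ∅, ∅)]⟩
24. ⟨S=[-1]; E={w↦3, x↦0}; C=∅; D=[([3], {x↦0}, [PRIM2(add)]) :: (∅, ∅, ∅)]⟩
25. ⟨S=[-1 :: 3]; E={x↦0}; C=[PRIM2(add)]; D=[(∅, ∅, ∅)]⟩
26. ⟨S=[2]; E={x↦0}; C=∅; D=[(∅, ∅, ∅)]⟩
27. ⟨S=[2]; E=∅; C=∅; D=∅⟩
→ final value 2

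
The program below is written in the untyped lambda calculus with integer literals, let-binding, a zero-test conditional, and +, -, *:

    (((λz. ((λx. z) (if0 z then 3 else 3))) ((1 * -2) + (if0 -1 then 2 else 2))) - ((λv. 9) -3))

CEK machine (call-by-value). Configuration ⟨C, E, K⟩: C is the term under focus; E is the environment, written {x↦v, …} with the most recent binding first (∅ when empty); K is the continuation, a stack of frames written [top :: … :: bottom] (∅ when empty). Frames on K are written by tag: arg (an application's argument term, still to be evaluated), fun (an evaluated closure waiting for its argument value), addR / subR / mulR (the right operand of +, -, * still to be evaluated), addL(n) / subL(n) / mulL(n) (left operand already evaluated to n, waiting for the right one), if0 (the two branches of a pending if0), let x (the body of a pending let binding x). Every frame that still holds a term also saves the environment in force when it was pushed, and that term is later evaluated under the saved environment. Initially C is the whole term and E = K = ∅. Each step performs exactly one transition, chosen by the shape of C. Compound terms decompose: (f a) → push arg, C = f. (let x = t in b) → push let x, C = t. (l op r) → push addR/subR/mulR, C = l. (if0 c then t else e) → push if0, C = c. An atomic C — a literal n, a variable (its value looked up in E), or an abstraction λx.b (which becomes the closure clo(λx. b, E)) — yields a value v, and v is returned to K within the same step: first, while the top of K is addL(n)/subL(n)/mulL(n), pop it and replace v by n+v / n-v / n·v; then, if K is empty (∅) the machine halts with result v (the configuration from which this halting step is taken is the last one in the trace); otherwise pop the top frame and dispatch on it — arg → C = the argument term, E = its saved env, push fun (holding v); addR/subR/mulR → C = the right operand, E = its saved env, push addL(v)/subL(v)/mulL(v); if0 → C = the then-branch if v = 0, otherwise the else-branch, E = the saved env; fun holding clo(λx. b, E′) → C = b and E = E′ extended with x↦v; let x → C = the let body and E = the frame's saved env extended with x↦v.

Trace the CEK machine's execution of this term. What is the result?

step 0: [C=(((λz. ((λx. z) (if0 z then 3 else 3))) ((1 * -2) + (if0 -1 then 2 else 2))) - ((λv. 9) -3)) | E=∅ | K=∅]
step 1: [C=((λz. ((λx. z) (if0 z then 3 else 3))) ((1 * -2) + (if0 -1 then 2 else 2))) | E=∅ | K=[subR]]
step 2: [C=(λz. ((λx. z) (if0 z then 3 else 3))) | E=∅ | K=[arg :: subR]]
step 3: [C=((1 * -2) + (if0 -1 then 2 else 2)) | E=∅ | K=[fun :: subR]]
step 4: [C=(1 * -2) | E=∅ | K=[addR :: fun :: subR]]
step 5: [C=1 | E=∅ | K=[mulR :: addR :: fun :: subR]]
step 6: [C=-2 | E=∅ | K=[mulL(1) :: addR :: fun :: subR]]
step 7: [C=(if0 -1 then 2 else 2) | E=∅ | K=[addL(-2) :: fun :: subR]]
step 8: [C=-1 | E=∅ | K=[if0 :: addL(-2) :: fun :: subR]]
step 9: [C=2 | E=∅ | K=[addL(-2) :: fun :: subR]]
step 10: [C=((λx. z) (if0 z then 3 else 3)) | E={z↦0} | K=[subR]]
step 11: [C=(λx. z) | E={z↦0} | K=[arg :: subR]]
step 12: [C=(if0 z then 3 else 3) | E={z↦0} | K=[fun :: subR]]
step 13: [C=z | E={z↦0} | K=[if0 :: fun :: subR]]
step 14: [C=3 | E={z↦0} | K=[fun :: subR]]
step 15: [C=z | E={x↦3, z↦0} | K=[subR]]
step 16: [C=((λv. 9) -3) | E=∅ | K=[subL(0)]]
step 17: [C=(λv. 9) | E=∅ | K=[arg :: subL(0)]]
step 18: [C=-3 | E=∅ | K=[fun :: subL(0)]]
step 19: [C=9 | E={v↦-3} | K=[subL(0)]]
→ final value -9

Answer: -9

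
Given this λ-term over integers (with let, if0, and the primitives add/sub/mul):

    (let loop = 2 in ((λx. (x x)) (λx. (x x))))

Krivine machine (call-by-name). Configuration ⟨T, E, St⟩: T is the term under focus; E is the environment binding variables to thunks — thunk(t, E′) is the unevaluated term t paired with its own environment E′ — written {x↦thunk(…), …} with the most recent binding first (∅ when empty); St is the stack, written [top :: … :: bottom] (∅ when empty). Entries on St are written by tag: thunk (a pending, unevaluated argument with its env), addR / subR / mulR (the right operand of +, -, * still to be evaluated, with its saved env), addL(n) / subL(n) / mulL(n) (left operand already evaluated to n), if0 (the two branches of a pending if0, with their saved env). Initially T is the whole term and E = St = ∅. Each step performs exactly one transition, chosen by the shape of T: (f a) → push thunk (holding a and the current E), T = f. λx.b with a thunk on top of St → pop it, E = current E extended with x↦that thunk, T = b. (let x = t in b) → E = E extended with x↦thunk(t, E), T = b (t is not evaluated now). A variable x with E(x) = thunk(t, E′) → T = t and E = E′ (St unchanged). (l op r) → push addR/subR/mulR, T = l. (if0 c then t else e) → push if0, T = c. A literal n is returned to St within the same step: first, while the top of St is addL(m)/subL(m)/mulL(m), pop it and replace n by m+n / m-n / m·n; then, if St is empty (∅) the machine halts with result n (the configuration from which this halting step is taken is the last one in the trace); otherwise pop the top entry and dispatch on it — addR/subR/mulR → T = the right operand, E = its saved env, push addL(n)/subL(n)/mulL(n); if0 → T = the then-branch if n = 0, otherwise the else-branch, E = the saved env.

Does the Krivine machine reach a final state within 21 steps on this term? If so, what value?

Answer: DIVERGES (no final state within 21 steps)

Execution trace:
0. ⟨T=(let loop = 2 in ((λx. (x x)) (λx. (x x)))); E=∅; St=∅⟩
1. ⟨T=((λx. (x x)) (λx. (x x))); E={loop↦thunk(2, ∅)}; St=∅⟩
2. ⟨T=(λx. (x x)); E={loop↦thunk(2, ∅)}; St=[thunk]⟩
3. ⟨T=(x x); E={x↦thunk((λx. (x x)), {loop↦thunk(2, ∅)}), loop↦thunk(2, ∅)}; St=∅⟩
4. ⟨T=x; E={x↦thunk((λx. (x x)), {loop↦thunk(2, ∅)}), loop↦thunk(2, ∅)}; St=[thunk]⟩
5. ⟨T=(λx. (x x)); E={loop↦thunk(2, ∅)}; St=[thunk]⟩
6. ⟨T=(x x); E={x↦thunk(x, {x↦thunk((λx. (x x)), {loop↦thunk(2, ∅)}), loop↦thunk(2, ∅)}), loop↦thunk(2, ∅)}; St=∅⟩
7. ⟨T=x; E={x↦thunk(x, {x↦thunk((λx. (x x)), {loop↦thunk(2, ∅)}), loop↦thunk(2, ∅)}), loop↦thunk(2, ∅)}; St=[thunk]⟩
8. ⟨T=x; E={x↦thunk((λx. (x x)), {loop↦thunk(2, ∅)}), loop↦thunk(2, ∅)}; St=[thunk]⟩
9. ⟨T=(λx. (x x)); E={loop↦thunk(2, ∅)}; St=[thunk]⟩
10. ⟨T=(x x); E={x↦thunk(x, {x↦thunk(x, {x↦thunk((λx. (x x)), {loop↦thunk(2, ∅)}), loop↦thunk(2, ∅)}), loop↦thunk(2, ∅)}), loop↦thunk(2, ∅)}; St=∅⟩
11. ⟨T=x; E={x↦thunk(x, {x↦thunk(x, {x↦thunk((λx. (x x)), {loop↦thunk(2, ∅)}), loop↦thunk(2, ∅)}), loop↦thunk(2, ∅)}), loop↦thunk(2, ∅)}; St=[thunk]⟩
12. ⟨T=x; E={x↦thunk(x, {x↦thunk((λx. (x x)), {loop↦thunk(2, ∅)}), loop↦thunk(2, ∅)}), loop↦thunk(2, ∅)}; St=[thunk]⟩
13. ⟨T=x; E={x↦thunk((λx. (x x)), {loop↦thunk(2, ∅)}), loop↦thunk(2, ∅)}; St=[thunk]⟩
14. ⟨T=(λx. (x x)); E={loop↦thunk(2, ∅)}; St=[thunk]⟩
15. ⟨T=(x x); E={x↦thunk(x, {x↦thunk(x, {x↦thunk(x, {x↦thunk((λx. (x x)), {loop↦thunk(2, ∅)}), loop↦thunk(2, ∅)}), loop↦thunk(2, ∅)}), loop↦thunk(2, ∅)}), loop↦thunk(2, ∅)}; St=∅⟩
16. ⟨T=x; E={x↦thunk(x, {x↦thunk(x, {x↦thunk(x, {x↦thunk((λx. (x x)), {loop↦thunk(2, ∅)}), loop↦thunk(2, ∅)}), loop↦thunk(2, ∅)}), loop↦thunk(2, ∅)}), loop↦thunk(2, ∅)}; St=[thunk]⟩
17. ⟨T=x; E={x↦thunk(x, {x↦thunk(x, {x↦thunk((λx. (x x)), {loop↦thunk(2, ∅)}), loop↦thunk(2, ∅)}), loop↦thunk(2, ∅)}), loop↦thunk(2, ∅)}; St=[thunk]⟩
18. ⟨T=x; E={x↦thunk(x, {x↦thunk((λx. (x x)), {loop↦thunk(2, ∅)}), loop↦thunk(2, ∅)}), loop↦thunk(2, ∅)}; St=[thunk]⟩
19. ⟨T=x; E={x↦thunk((λx. (x x)), {loop↦thunk(2, ∅)}), loop↦thunk(2, ∅)}; St=[thunk]⟩
20. ⟨T=(λx. (x x)); E={loop↦thunk(2, ∅)}; St=[thunk]⟩
21. ⟨T=(x x); E={x↦thunk(x, {x↦thunk(x, {x↦thunk(x, {x↦thunk(x, {x↦thunk((λx. (x x)), {loop↦thunk(2, ∅)}), loop↦thunk(2, ∅)}), loop↦thunk(2, ∅)}), loop↦thunk(2, ∅)}), loop↦thunk(2, ∅)}), loop↦thunk(2, ∅)}; St=∅⟩
→ 21 transitions taken and the configuration is still not final: no result within 21 steps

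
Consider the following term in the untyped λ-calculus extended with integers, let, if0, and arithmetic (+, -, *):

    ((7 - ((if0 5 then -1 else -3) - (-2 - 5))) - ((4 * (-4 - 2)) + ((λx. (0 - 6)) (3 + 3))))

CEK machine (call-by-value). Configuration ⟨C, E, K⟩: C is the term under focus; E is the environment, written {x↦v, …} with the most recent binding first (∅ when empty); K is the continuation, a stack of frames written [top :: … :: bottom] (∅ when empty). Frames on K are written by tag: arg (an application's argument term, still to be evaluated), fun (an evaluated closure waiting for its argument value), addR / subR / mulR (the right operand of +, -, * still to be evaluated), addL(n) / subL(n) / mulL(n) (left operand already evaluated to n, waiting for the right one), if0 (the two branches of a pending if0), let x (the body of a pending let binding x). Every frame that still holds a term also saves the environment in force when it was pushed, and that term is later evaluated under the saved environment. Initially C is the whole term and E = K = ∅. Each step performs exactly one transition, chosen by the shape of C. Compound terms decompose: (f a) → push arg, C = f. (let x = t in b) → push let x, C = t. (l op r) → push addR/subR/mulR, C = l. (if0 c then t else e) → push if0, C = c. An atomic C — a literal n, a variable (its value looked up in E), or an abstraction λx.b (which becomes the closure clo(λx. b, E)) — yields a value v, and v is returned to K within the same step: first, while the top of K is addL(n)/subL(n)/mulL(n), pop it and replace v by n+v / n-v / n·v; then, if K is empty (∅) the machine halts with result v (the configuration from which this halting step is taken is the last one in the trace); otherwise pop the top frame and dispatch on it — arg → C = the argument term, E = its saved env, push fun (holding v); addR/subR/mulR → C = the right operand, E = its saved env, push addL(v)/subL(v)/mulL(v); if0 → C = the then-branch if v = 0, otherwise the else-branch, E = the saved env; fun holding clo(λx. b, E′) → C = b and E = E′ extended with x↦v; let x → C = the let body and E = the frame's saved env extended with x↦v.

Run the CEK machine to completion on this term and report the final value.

Answer: 33

Machine steps:
[0] <C=((7 - ((if0 5 then -1 else -3) - (-2 - 5))) - ((4 * (-4 - 2)) + ((λx. (0 - 6)) (3 + 3)))), E=∅, K=∅>
[1] <C=(7 - ((if0 5 then -1 else -3) - (-2 - 5))), E=∅, K=[subR]>
[2] <C=7, E=∅, K=[subR :: subR]>
[3] <C=((if0 5 then -1 else -3) - (-2 - 5)), E=∅, K=[subL(7) :: subR]>
[4] <C=(if0 5 then -1 else -3), E=∅, K=[subR :: subL(7) :: subR]>
[5] <C=5, E=∅, K=[if0 :: subR :: subL(7) :: subR]>
[6] <C=-3, E=∅, K=[subR :: subL(7) :: subR]>
[7] <C=(-2 - 5), E=∅, K=[subL(-3) :: subL(7) :: subR]>
[8] <C=-2, E=∅, K=[subR :: subL(-3) :: subL(7) :: subR]>
[9] <C=5, E=∅, K=[subL(-2) :: subL(-3) :: subL(7) :: subR]>
[10] <C=((4 * (-4 - 2)) + ((λx. (0 - 6)) (3 + 3))), E=∅, K=[subL(3)]>
[11] <C=(4 * (-4 - 2)), E=∅, K=[addR :: subL(3)]>
[12] <C=4, E=∅, K=[mulR :: addR :: subL(3)]>
[13] <C=(-4 - 2), E=∅, K=[mulL(4) :: addR :: subL(3)]>
[14] <C=-4, E=∅, K=[subR :: mulL(4) :: addR :: subL(3)]>
[15] <C=2, E=∅, K=[subL(-4) :: mulL(4) :: addR :: subL(3)]>
[16] <C=((λx. (0 - 6)) (3 + 3)), E=∅, K=[addL(-24) :: subL(3)]>
[17] <C=(λx. (0 - 6)), E=∅, K=[arg :: addL(-24) :: subL(3)]>
[18] <C=(3 + 3), E=∅, K=[fun :: addL(-24) :: subL(3)]>
[19] <C=3, E=∅, K=[addR :: fun :: addL(-24) :: subL(3)]>
[20] <C=3, E=∅, K=[addL(3) :: fun :: addL(-24) :: subL(3)]>
[21] <C=(0 - 6), E={x↦6}, K=[addL(-24) :: subL(3)]>
[22] <C=0, E={x↦6}, K=[subR :: addL(-24) :: subL(3)]>
[23] <C=6, E={x↦6}, K=[subL(0) :: addL(-24) :: subL(3)]>
→ final value 33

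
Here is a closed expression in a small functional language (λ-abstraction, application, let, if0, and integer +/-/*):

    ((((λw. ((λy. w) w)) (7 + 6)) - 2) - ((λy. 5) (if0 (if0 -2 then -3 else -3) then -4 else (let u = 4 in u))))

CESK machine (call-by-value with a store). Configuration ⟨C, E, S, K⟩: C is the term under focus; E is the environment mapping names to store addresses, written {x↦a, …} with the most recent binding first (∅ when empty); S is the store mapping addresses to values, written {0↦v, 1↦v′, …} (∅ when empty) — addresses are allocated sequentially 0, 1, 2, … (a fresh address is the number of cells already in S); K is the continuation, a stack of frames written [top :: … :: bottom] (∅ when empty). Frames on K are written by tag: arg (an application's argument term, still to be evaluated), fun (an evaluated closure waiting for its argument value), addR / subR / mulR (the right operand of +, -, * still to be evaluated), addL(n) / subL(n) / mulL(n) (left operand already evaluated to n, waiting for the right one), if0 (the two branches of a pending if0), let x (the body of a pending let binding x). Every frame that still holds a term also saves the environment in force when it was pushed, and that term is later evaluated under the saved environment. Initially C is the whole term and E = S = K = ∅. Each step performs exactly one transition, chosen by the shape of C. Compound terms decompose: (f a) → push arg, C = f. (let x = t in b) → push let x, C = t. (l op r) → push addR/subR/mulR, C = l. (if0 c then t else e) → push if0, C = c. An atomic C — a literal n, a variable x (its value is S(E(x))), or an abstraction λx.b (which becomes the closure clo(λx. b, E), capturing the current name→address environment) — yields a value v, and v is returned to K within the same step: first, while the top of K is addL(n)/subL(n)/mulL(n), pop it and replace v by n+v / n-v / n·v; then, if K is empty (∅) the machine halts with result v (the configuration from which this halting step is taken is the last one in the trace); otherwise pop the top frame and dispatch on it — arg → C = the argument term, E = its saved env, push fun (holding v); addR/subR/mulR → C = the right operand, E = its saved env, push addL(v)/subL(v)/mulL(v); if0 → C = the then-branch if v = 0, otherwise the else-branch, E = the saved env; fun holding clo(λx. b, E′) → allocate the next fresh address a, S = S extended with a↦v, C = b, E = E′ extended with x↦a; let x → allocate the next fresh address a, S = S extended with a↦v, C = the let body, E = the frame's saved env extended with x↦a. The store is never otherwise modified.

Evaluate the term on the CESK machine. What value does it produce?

[0] ⟨C=((((λw. ((λy. w) w)) (7 + 6)) - 2) - ((λy. 5) (if0 (if0 -2 then -3 else -3) then -4 else (let u = 4 in u)))); E=∅; S=∅; K=∅⟩
[1] ⟨C=(((λw. ((λy. w) w)) (7 + 6)) - 2); E=∅; S=∅; K=[subR]⟩
[2] ⟨C=((λw. ((λy. w) w)) (7 + 6)); E=∅; S=∅; K=[subR :: subR]⟩
[3] ⟨C=(λw. ((λy. w) w)); E=∅; S=∅; K=[arg :: subR :: subR]⟩
[4] ⟨C=(7 + 6); E=∅; S=∅; K=[fun :: subR :: subR]⟩
[5] ⟨C=7; E=∅; S=∅; K=[addR :: fun :: subR :: subR]⟩
[6] ⟨C=6; E=∅; S=∅; K=[addL(7) :: fun :: subR :: subR]⟩
[7] ⟨C=((λy. w) w); E={w↦0}; S={0↦13}; K=[subR :: subR]⟩
[8] ⟨C=(λy. w); E={w↦0}; S={0↦13}; K=[arg :: subR :: subR]⟩
[9] ⟨C=w; E={w↦0}; S={0↦13}; K=[fun :: subR :: subR]⟩
[10] ⟨C=w; E={y↦1, w↦0}; S={0↦13, 1↦13}; K=[subR :: subR]⟩
[11] ⟨C=2; E=∅; S={0↦13, 1↦13}; K=[subL(13) :: subR]⟩
[12] ⟨C=((λy. 5) (if0 (if0 -2 then -3 else -3) then -4 else (let u = 4 in u))); E=∅; S={0↦13, 1↦13}; K=[subL(11)]⟩
[13] ⟨C=(λy. 5); E=∅; S={0↦13, 1↦13}; K=[arg :: subL(11)]⟩
[14] ⟨C=(if0 (if0 -2 then -3 else -3) then -4 else (let u = 4 in u)); E=∅; S={0↦13, 1↦13}; K=[fun :: subL(11)]⟩
[15] ⟨C=(if0 -2 then -3 else -3); E=∅; S={0↦13, 1↦13}; K=[if0 :: fun :: subL(11)]⟩
[16] ⟨C=-2; E=∅; S={0↦13, 1↦13}; K=[if0 :: if0 :: fun :: subL(11)]⟩
[17] ⟨C=-3; E=∅; S={0↦13, 1↦13}; K=[if0 :: fun :: subL(11)]⟩
[18] ⟨C=(let u = 4 in u); E=∅; S={0↦13, 1↦13}; K=[fun :: subL(11)]⟩
[19] ⟨C=4; E=∅; S={0↦13, 1↦13}; K=[let u :: fun :: subL(11)]⟩
[20] ⟨C=u; E={u↦2}; S={0↦13, 1↦13, 2↦4}; K=[fun :: subL(11)]⟩
[21] ⟨C=5; E={y↦3}; S={0↦13, 1↦13, 2↦4, 3↦4}; K=[subL(11)]⟩
→ final value 6

Answer: 6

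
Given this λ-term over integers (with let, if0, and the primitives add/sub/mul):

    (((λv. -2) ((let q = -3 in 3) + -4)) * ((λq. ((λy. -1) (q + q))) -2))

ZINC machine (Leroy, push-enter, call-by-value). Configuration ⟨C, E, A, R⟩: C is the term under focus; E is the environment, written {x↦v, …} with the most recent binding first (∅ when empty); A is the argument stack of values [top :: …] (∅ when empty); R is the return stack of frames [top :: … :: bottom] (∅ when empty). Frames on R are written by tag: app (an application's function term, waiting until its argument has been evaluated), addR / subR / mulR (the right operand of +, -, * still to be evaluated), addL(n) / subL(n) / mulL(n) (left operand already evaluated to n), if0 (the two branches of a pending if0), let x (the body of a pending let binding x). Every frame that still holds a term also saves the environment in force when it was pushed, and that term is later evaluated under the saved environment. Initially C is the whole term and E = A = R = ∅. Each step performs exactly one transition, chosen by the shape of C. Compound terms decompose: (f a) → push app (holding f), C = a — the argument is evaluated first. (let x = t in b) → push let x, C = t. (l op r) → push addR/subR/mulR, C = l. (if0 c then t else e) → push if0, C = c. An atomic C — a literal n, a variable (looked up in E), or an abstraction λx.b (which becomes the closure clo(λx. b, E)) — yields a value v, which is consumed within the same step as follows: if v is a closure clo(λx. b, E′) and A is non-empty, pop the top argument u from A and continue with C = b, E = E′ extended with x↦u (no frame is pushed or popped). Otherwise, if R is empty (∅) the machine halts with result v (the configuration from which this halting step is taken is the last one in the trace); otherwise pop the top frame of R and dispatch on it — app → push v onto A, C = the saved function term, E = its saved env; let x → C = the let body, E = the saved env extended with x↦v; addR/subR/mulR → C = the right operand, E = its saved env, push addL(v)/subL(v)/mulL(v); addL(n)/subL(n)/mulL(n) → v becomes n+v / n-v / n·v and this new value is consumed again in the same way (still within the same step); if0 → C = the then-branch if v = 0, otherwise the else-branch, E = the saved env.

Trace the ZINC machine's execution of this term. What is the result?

t=0: <C=(((λv. -2) ((let q = -3 in 3) + -4)) * ((λq. ((λy. -1) (q + q))) -2)), E=∅, A=∅, R=∅>
t=1: <C=((λv. -2) ((let q = -3 in 3) + -4)), E=∅, A=∅, R=[mulR]>
t=2: <C=((let q = -3 in 3) + -4), E=∅, A=∅, R=[app :: mulR]>
t=3: <C=(let q = -3 in 3), E=∅, A=∅, R=[addR :: app :: mulR]>
t=4: <C=-3, E=∅, A=∅, R=[let q :: addR :: app :: mulR]>
t=5: <C=3, E={q↦-3}, A=∅, R=[addR :: app :: mulR]>
t=6: <C=-4, E=∅, A=∅, R=[addL(3) :: app :: mulR]>
t=7: <C=(λv. -2), E=∅, A=[-1], R=[mulR]>
t=8: <C=-2, E={v↦-1}, A=∅, R=[mulR]>
t=9: <C=((λq. ((λy. -1) (q + q))) -2), E=∅, A=∅, R=[mulL(-2)]>
t=10: <C=-2, E=∅, A=∅, R=[app :: mulL(-2)]>
t=11: <C=(λq. ((λy. -1) (q + q))), E=∅, A=[-2], R=[mulL(-2)]>
t=12: <C=((λy. -1) (q + q)), E={q↦-2}, A=∅, R=[mulL(-2)]>
t=13: <C=(q + q), E={q↦-2}, A=∅, R=[app :: mulL(-2)]>
t=14: <C=q, E={q↦-2}, A=∅, R=[addR :: app :: mulL(-2)]>
t=15: <C=q, E={q↦-2}, A=∅, R=[addL(-2) :: app :: mulL(-2)]>
t=16: <C=(λy. -1), E={q↦-2}, A=[-4], R=[mulL(-2)]>
t=17: <C=-1, E={y↦-4, q↦-2}, A=∅, R=[mulL(-2)]>
→ final value 2

Answer: 2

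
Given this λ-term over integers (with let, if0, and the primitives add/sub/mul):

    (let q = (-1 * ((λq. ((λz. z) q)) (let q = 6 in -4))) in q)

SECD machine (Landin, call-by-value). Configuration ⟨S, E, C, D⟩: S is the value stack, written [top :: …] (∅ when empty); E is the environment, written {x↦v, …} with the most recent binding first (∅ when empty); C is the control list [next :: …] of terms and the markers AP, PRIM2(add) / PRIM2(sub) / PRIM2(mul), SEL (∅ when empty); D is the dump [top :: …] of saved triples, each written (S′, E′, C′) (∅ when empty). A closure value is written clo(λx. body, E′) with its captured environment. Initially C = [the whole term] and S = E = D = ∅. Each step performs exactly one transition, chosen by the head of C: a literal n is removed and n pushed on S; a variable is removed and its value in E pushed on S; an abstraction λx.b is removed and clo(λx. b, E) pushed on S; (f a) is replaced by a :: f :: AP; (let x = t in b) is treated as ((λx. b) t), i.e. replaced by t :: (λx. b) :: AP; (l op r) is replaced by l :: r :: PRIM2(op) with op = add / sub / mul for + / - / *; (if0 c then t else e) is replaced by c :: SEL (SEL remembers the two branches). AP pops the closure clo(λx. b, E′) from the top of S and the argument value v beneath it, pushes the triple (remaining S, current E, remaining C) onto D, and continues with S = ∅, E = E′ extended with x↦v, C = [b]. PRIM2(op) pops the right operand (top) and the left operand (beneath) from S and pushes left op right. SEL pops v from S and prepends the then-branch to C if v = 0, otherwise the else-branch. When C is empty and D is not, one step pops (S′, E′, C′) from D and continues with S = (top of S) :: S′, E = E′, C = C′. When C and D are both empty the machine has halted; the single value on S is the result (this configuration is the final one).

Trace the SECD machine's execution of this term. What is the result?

t=0: ⟨S=∅; E=∅; C=[(let q = (-1 * ((λq. ((λz. z) q)) (let q = 6 in -4))) in q)]; D=∅⟩
t=1: ⟨S=∅; E=∅; C=[(-1 * ((λq. ((λz. z) q)) (let q = 6 in -4))) :: (λq. q) :: AP]; D=∅⟩
t=2: ⟨S=∅; E=∅; C=[-1 :: ((λq. ((λz. z) q)) (let q = 6 in -4)) :: PRIM2(mul) :: (λq. q) :: AP]; D=∅⟩
t=3: ⟨S=[-1]; E=∅; C=[((λq. ((λz. z) q)) (let q = 6 in -4)) :: PRIM2(mul) :: (λq. q) :: AP]; D=∅⟩
t=4: ⟨S=[-1]; E=∅; C=[(let q = 6 in -4) :: (λq. ((λz. z) q)) :: AP :: PRIM2(mul) :: (λq. q) :: AP]; D=∅⟩
t=5: ⟨S=[-1]; E=∅; C=[6 :: (λq. -4) :: AP :: (λq. ((λz. z) q)) :: AP :: PRIM2(mul) :: (λq. q) :: AP]; D=∅⟩
t=6: ⟨S=[6 :: -1]; E=∅; C=[(λq. -4) :: AP :: (λq. ((λz. z) q)) :: AP :: PRIM2(mul) :: (λq. q) :: AP]; D=∅⟩
t=7: ⟨S=[clo(λq. -4, ∅) :: 6 :: -1]; E=∅; C=[AP :: (λq. ((λz. z) q)) :: AP :: PRIM2(mul) :: (λq. q) :: AP]; D=∅⟩
t=8: ⟨S=∅; E={q↦6}; C=[-4]; D=[([-1], ∅, [(λq. ((λz. z) q)) :: AP :: PRIM2(mul) :: (λq. q) :: AP])]⟩
t=9: ⟨S=[-4]; E={q↦6}; C=∅; D=[([-1], ∅, [(λq. ((λz. z) q)) :: AP :: PRIM2(mul) :: (λq. q) :: AP])]⟩
t=10: ⟨S=[-4 :: -1]; E=∅; C=[(λq. ((λz. z) q)) :: AP :: PRIM2(mul) :: (λq. q) :: AP]; D=∅⟩
t=11: ⟨S=[clo(λq. ((λz. z) q), ∅) :: -4 :: -1]; E=∅; C=[AP :: PRIM2(mul) :: (λq. q) :: AP]; D=∅⟩
t=12: ⟨S=∅; E={q↦-4}; C=[((λz. z) q)]; D=[([-1], ∅, [PRIM2(mul) :: (λq. q) :: AP])]⟩
t=13: ⟨S=∅; E={q↦-4}; C=[q :: (λz. z) :: AP]; D=[([-1], ∅, [PRIM2(mul) :: (λq. q) :: AP])]⟩
t=14: ⟨S=[-4]; E={q↦-4}; C=[(λz. z) :: AP]; D=[([-1], ∅, [PRIM2(mul) :: (λq. q) :: AP])]⟩
t=15: ⟨S=[clo(λz. z, {q↦-4}) :: -4]; E={q↦-4}; C=[AP]; D=[([-1], ∅, [PRIM2(mul) :: (λq. q) :: AP])]⟩
t=16: ⟨S=∅; E={z↦-4, q↦-4}; C=[z]; D=[(∅, {q↦-4}, ∅) :: ([-1], ∅, [PRIM2(mul) :: (λq. q) :: AP])]⟩
t=17: ⟨S=[-4]; E={z↦-4, q↦-4}; C=∅; D=[(∅, {q↦-4}, ∅) :: ([-1], ∅, [PRIM2(mul) :: (λq. q) :: AP])]⟩
t=18: ⟨S=[-4]; E={q↦-4}; C=∅; D=[([-1], ∅, [PRIM2(mul) :: (λq. q) :: AP])]⟩
t=19: ⟨S=[-4 :: -1]; E=∅; C=[PRIM2(mul) :: (λq. q) :: AP]; D=∅⟩
t=20: ⟨S=[4]; E=∅; C=[(λq. q) :: AP]; D=∅⟩
t=21: ⟨S=[clo(λq. q, ∅) :: 4]; E=∅; C=[AP]; D=∅⟩
t=22: ⟨S=∅; E={q↦4}; C=[q]; D=[(∅, ∅, ∅)]⟩
t=23: ⟨S=[4]; E={q↦4}; C=∅; D=[(∅, ∅, ∅)]⟩
t=24: ⟨S=[4]; E=∅; C=∅; D=∅⟩
→ final value 4

Answer: 4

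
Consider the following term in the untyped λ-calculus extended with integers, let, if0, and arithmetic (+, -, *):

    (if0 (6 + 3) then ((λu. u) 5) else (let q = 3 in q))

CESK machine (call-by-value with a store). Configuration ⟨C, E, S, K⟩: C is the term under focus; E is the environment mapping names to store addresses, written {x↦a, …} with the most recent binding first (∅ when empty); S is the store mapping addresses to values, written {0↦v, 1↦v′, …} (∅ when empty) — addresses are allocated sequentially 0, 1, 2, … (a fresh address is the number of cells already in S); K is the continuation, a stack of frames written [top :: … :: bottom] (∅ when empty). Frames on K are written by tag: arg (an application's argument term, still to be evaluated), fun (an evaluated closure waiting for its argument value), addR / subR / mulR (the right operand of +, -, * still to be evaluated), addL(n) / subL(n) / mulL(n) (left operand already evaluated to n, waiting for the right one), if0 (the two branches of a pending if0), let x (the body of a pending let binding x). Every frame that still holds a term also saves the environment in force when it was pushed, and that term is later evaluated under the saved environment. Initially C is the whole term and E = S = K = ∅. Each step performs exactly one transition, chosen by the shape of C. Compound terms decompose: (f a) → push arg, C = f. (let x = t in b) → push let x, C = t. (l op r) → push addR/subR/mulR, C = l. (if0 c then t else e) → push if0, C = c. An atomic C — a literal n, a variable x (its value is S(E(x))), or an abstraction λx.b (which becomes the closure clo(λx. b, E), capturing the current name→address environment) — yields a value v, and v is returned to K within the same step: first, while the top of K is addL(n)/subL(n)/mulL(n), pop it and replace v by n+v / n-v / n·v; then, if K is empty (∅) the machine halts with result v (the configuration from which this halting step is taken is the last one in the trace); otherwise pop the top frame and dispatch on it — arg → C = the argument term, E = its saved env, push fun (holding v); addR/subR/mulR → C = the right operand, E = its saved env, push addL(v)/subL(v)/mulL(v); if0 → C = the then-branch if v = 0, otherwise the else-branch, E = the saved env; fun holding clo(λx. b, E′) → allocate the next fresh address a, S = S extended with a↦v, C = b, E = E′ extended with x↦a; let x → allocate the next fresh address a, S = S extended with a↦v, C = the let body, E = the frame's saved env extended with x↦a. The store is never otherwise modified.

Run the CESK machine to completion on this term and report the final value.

step 0: ⟨C=(if0 (6 + 3) then ((λu. u) 5) else (let q = 3 in q)); E=∅; S=∅; K=∅⟩
step 1: ⟨C=(6 + 3); E=∅; S=∅; K=[if0]⟩
step 2: ⟨C=6; E=∅; S=∅; K=[addR :: if0]⟩
step 3: ⟨C=3; E=∅; S=∅; K=[addL(6) :: if0]⟩
step 4: ⟨C=(let q = 3 in q); E=∅; S=∅; K=∅⟩
step 5: ⟨C=3; E=∅; S=∅; K=[let q]⟩
step 6: ⟨C=q; E={q↦0}; S={0↦3}; K=∅⟩
→ final value 3

Answer: 3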